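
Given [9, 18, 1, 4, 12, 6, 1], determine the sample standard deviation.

6.2106

Step 1: Compute the mean: 7.2857
Step 2: Sum of squared deviations from the mean: 231.4286
Step 3: Sample variance = 231.4286 / 6 = 38.5714
Step 4: Standard deviation = sqrt(38.5714) = 6.2106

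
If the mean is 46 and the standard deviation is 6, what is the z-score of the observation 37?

-1.5

Step 1: Recall the z-score formula: z = (x - mu) / sigma
Step 2: Substitute values: z = (37 - 46) / 6
Step 3: z = -9 / 6 = -1.5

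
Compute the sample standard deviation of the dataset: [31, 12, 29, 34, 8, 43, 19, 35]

12.1648

Step 1: Compute the mean: 26.375
Step 2: Sum of squared deviations from the mean: 1035.875
Step 3: Sample variance = 1035.875 / 7 = 147.9821
Step 4: Standard deviation = sqrt(147.9821) = 12.1648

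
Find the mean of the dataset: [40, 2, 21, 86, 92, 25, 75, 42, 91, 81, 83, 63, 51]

57.8462

Step 1: Sum all values: 40 + 2 + 21 + 86 + 92 + 25 + 75 + 42 + 91 + 81 + 83 + 63 + 51 = 752
Step 2: Count the number of values: n = 13
Step 3: Mean = sum / n = 752 / 13 = 57.8462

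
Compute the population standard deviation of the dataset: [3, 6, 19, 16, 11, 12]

5.4594

Step 1: Compute the mean: 11.1667
Step 2: Sum of squared deviations from the mean: 178.8333
Step 3: Population variance = 178.8333 / 6 = 29.8056
Step 4: Standard deviation = sqrt(29.8056) = 5.4594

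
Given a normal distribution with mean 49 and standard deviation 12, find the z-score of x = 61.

1

Step 1: Recall the z-score formula: z = (x - mu) / sigma
Step 2: Substitute values: z = (61 - 49) / 12
Step 3: z = 12 / 12 = 1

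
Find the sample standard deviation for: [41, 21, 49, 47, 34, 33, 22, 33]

10.351

Step 1: Compute the mean: 35
Step 2: Sum of squared deviations from the mean: 750
Step 3: Sample variance = 750 / 7 = 107.1429
Step 4: Standard deviation = sqrt(107.1429) = 10.351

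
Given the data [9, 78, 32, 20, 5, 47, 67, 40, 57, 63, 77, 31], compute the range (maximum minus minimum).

73

Step 1: Identify the maximum value: max = 78
Step 2: Identify the minimum value: min = 5
Step 3: Range = max - min = 78 - 5 = 73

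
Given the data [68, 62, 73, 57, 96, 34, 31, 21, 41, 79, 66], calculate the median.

62

Step 1: Sort the data in ascending order: [21, 31, 34, 41, 57, 62, 66, 68, 73, 79, 96]
Step 2: The number of values is n = 11.
Step 3: Since n is odd, the median is the middle value at position 6: 62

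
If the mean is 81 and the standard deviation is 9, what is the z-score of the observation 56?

-2.7778

Step 1: Recall the z-score formula: z = (x - mu) / sigma
Step 2: Substitute values: z = (56 - 81) / 9
Step 3: z = -25 / 9 = -2.7778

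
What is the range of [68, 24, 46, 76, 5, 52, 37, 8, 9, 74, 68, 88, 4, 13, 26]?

84

Step 1: Identify the maximum value: max = 88
Step 2: Identify the minimum value: min = 4
Step 3: Range = max - min = 88 - 4 = 84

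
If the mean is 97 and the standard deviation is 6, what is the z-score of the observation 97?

0

Step 1: Recall the z-score formula: z = (x - mu) / sigma
Step 2: Substitute values: z = (97 - 97) / 6
Step 3: z = 0 / 6 = 0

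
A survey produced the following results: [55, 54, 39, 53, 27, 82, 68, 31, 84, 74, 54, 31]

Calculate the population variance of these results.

357.7222

Step 1: Compute the mean: (55 + 54 + 39 + 53 + 27 + 82 + 68 + 31 + 84 + 74 + 54 + 31) / 12 = 54.3333
Step 2: Compute squared deviations from the mean:
  (55 - 54.3333)^2 = 0.4444
  (54 - 54.3333)^2 = 0.1111
  (39 - 54.3333)^2 = 235.1111
  (53 - 54.3333)^2 = 1.7778
  (27 - 54.3333)^2 = 747.1111
  (82 - 54.3333)^2 = 765.4444
  (68 - 54.3333)^2 = 186.7778
  (31 - 54.3333)^2 = 544.4444
  (84 - 54.3333)^2 = 880.1111
  (74 - 54.3333)^2 = 386.7778
  (54 - 54.3333)^2 = 0.1111
  (31 - 54.3333)^2 = 544.4444
Step 3: Sum of squared deviations = 4292.6667
Step 4: Population variance = 4292.6667 / 12 = 357.7222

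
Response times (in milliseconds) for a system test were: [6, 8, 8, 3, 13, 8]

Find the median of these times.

8

Step 1: Sort the data in ascending order: [3, 6, 8, 8, 8, 13]
Step 2: The number of values is n = 6.
Step 3: Since n is even, the median is the average of positions 3 and 4:
  Median = (8 + 8) / 2 = 8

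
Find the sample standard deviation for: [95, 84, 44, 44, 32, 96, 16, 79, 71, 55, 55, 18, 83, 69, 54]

25.7312

Step 1: Compute the mean: 59.6667
Step 2: Sum of squared deviations from the mean: 9269.3333
Step 3: Sample variance = 9269.3333 / 14 = 662.0952
Step 4: Standard deviation = sqrt(662.0952) = 25.7312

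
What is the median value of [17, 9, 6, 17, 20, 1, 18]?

17

Step 1: Sort the data in ascending order: [1, 6, 9, 17, 17, 18, 20]
Step 2: The number of values is n = 7.
Step 3: Since n is odd, the median is the middle value at position 4: 17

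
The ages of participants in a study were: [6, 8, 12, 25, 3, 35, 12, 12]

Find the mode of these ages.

12

Step 1: Count the frequency of each value:
  3: appears 1 time(s)
  6: appears 1 time(s)
  8: appears 1 time(s)
  12: appears 3 time(s)
  25: appears 1 time(s)
  35: appears 1 time(s)
Step 2: The value 12 appears most frequently (3 times).
Step 3: Mode = 12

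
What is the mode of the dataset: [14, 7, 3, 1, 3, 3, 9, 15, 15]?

3

Step 1: Count the frequency of each value:
  1: appears 1 time(s)
  3: appears 3 time(s)
  7: appears 1 time(s)
  9: appears 1 time(s)
  14: appears 1 time(s)
  15: appears 2 time(s)
Step 2: The value 3 appears most frequently (3 times).
Step 3: Mode = 3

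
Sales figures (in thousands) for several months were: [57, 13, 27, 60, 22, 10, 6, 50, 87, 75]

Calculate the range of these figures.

81

Step 1: Identify the maximum value: max = 87
Step 2: Identify the minimum value: min = 6
Step 3: Range = max - min = 87 - 6 = 81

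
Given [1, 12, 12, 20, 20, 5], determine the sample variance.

59.4667

Step 1: Compute the mean: (1 + 12 + 12 + 20 + 20 + 5) / 6 = 11.6667
Step 2: Compute squared deviations from the mean:
  (1 - 11.6667)^2 = 113.7778
  (12 - 11.6667)^2 = 0.1111
  (12 - 11.6667)^2 = 0.1111
  (20 - 11.6667)^2 = 69.4444
  (20 - 11.6667)^2 = 69.4444
  (5 - 11.6667)^2 = 44.4444
Step 3: Sum of squared deviations = 297.3333
Step 4: Sample variance = 297.3333 / 5 = 59.4667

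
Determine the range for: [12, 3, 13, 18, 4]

15

Step 1: Identify the maximum value: max = 18
Step 2: Identify the minimum value: min = 3
Step 3: Range = max - min = 18 - 3 = 15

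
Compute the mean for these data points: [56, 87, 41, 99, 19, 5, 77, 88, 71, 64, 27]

57.6364

Step 1: Sum all values: 56 + 87 + 41 + 99 + 19 + 5 + 77 + 88 + 71 + 64 + 27 = 634
Step 2: Count the number of values: n = 11
Step 3: Mean = sum / n = 634 / 11 = 57.6364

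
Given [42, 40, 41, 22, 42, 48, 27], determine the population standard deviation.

8.6165

Step 1: Compute the mean: 37.4286
Step 2: Sum of squared deviations from the mean: 519.7143
Step 3: Population variance = 519.7143 / 7 = 74.2449
Step 4: Standard deviation = sqrt(74.2449) = 8.6165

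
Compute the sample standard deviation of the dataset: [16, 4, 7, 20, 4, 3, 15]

6.9625

Step 1: Compute the mean: 9.8571
Step 2: Sum of squared deviations from the mean: 290.8571
Step 3: Sample variance = 290.8571 / 6 = 48.4762
Step 4: Standard deviation = sqrt(48.4762) = 6.9625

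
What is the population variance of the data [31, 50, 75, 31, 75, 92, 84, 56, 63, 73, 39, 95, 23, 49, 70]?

485.3067

Step 1: Compute the mean: (31 + 50 + 75 + 31 + 75 + 92 + 84 + 56 + 63 + 73 + 39 + 95 + 23 + 49 + 70) / 15 = 60.4
Step 2: Compute squared deviations from the mean:
  (31 - 60.4)^2 = 864.36
  (50 - 60.4)^2 = 108.16
  (75 - 60.4)^2 = 213.16
  (31 - 60.4)^2 = 864.36
  (75 - 60.4)^2 = 213.16
  (92 - 60.4)^2 = 998.56
  (84 - 60.4)^2 = 556.96
  (56 - 60.4)^2 = 19.36
  (63 - 60.4)^2 = 6.76
  (73 - 60.4)^2 = 158.76
  (39 - 60.4)^2 = 457.96
  (95 - 60.4)^2 = 1197.16
  (23 - 60.4)^2 = 1398.76
  (49 - 60.4)^2 = 129.96
  (70 - 60.4)^2 = 92.16
Step 3: Sum of squared deviations = 7279.6
Step 4: Population variance = 7279.6 / 15 = 485.3067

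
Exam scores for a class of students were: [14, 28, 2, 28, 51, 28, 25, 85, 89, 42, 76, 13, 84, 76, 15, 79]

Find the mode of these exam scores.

28

Step 1: Count the frequency of each value:
  2: appears 1 time(s)
  13: appears 1 time(s)
  14: appears 1 time(s)
  15: appears 1 time(s)
  25: appears 1 time(s)
  28: appears 3 time(s)
  42: appears 1 time(s)
  51: appears 1 time(s)
  76: appears 2 time(s)
  79: appears 1 time(s)
  84: appears 1 time(s)
  85: appears 1 time(s)
  89: appears 1 time(s)
Step 2: The value 28 appears most frequently (3 times).
Step 3: Mode = 28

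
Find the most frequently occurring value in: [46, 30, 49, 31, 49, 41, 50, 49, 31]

49

Step 1: Count the frequency of each value:
  30: appears 1 time(s)
  31: appears 2 time(s)
  41: appears 1 time(s)
  46: appears 1 time(s)
  49: appears 3 time(s)
  50: appears 1 time(s)
Step 2: The value 49 appears most frequently (3 times).
Step 3: Mode = 49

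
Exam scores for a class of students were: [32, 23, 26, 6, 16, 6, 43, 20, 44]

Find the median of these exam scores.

23

Step 1: Sort the data in ascending order: [6, 6, 16, 20, 23, 26, 32, 43, 44]
Step 2: The number of values is n = 9.
Step 3: Since n is odd, the median is the middle value at position 5: 23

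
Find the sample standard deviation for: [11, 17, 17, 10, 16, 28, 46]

12.5925

Step 1: Compute the mean: 20.7143
Step 2: Sum of squared deviations from the mean: 951.4286
Step 3: Sample variance = 951.4286 / 6 = 158.5714
Step 4: Standard deviation = sqrt(158.5714) = 12.5925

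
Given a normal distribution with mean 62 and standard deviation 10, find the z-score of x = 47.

-1.5

Step 1: Recall the z-score formula: z = (x - mu) / sigma
Step 2: Substitute values: z = (47 - 62) / 10
Step 3: z = -15 / 10 = -1.5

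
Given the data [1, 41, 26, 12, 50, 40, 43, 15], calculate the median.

33

Step 1: Sort the data in ascending order: [1, 12, 15, 26, 40, 41, 43, 50]
Step 2: The number of values is n = 8.
Step 3: Since n is even, the median is the average of positions 4 and 5:
  Median = (26 + 40) / 2 = 33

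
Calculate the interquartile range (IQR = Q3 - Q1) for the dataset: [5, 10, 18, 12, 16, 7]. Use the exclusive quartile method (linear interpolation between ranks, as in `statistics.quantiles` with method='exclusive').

10

Step 1: Sort the data: [5, 7, 10, 12, 16, 18]
Step 2: n = 6
Step 3: Using the exclusive quartile method:
  Q1 = 6.5
  Q2 (median) = 11
  Q3 = 16.5
  IQR = Q3 - Q1 = 16.5 - 6.5 = 10
Step 4: IQR = 10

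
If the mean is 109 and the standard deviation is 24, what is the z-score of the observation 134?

1.0417

Step 1: Recall the z-score formula: z = (x - mu) / sigma
Step 2: Substitute values: z = (134 - 109) / 24
Step 3: z = 25 / 24 = 1.0417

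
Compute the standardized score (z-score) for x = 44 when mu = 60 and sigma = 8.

-2

Step 1: Recall the z-score formula: z = (x - mu) / sigma
Step 2: Substitute values: z = (44 - 60) / 8
Step 3: z = -16 / 8 = -2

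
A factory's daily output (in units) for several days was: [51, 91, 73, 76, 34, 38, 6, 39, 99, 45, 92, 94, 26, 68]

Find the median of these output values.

59.5

Step 1: Sort the data in ascending order: [6, 26, 34, 38, 39, 45, 51, 68, 73, 76, 91, 92, 94, 99]
Step 2: The number of values is n = 14.
Step 3: Since n is even, the median is the average of positions 7 and 8:
  Median = (51 + 68) / 2 = 59.5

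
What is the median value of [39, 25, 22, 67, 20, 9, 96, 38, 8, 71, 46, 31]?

34.5

Step 1: Sort the data in ascending order: [8, 9, 20, 22, 25, 31, 38, 39, 46, 67, 71, 96]
Step 2: The number of values is n = 12.
Step 3: Since n is even, the median is the average of positions 6 and 7:
  Median = (31 + 38) / 2 = 34.5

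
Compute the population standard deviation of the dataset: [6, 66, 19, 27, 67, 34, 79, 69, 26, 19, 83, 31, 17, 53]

24.9878

Step 1: Compute the mean: 42.5714
Step 2: Sum of squared deviations from the mean: 8741.4286
Step 3: Population variance = 8741.4286 / 14 = 624.3878
Step 4: Standard deviation = sqrt(624.3878) = 24.9878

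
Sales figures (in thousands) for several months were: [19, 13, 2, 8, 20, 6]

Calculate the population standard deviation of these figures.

6.6249

Step 1: Compute the mean: 11.3333
Step 2: Sum of squared deviations from the mean: 263.3333
Step 3: Population variance = 263.3333 / 6 = 43.8889
Step 4: Standard deviation = sqrt(43.8889) = 6.6249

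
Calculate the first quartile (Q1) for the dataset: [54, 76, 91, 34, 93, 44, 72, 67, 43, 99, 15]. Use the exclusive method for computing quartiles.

43

Step 1: Sort the data: [15, 34, 43, 44, 54, 67, 72, 76, 91, 93, 99]
Step 2: n = 11
Step 3: Using the exclusive quartile method:
  Q1 = 43
  Q2 (median) = 67
  Q3 = 91
  IQR = Q3 - Q1 = 91 - 43 = 48
Step 4: Q1 = 43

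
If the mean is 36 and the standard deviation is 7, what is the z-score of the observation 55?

2.7143

Step 1: Recall the z-score formula: z = (x - mu) / sigma
Step 2: Substitute values: z = (55 - 36) / 7
Step 3: z = 19 / 7 = 2.7143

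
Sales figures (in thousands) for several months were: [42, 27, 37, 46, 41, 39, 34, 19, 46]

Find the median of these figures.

39

Step 1: Sort the data in ascending order: [19, 27, 34, 37, 39, 41, 42, 46, 46]
Step 2: The number of values is n = 9.
Step 3: Since n is odd, the median is the middle value at position 5: 39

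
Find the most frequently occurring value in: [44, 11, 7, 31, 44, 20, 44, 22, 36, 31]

44

Step 1: Count the frequency of each value:
  7: appears 1 time(s)
  11: appears 1 time(s)
  20: appears 1 time(s)
  22: appears 1 time(s)
  31: appears 2 time(s)
  36: appears 1 time(s)
  44: appears 3 time(s)
Step 2: The value 44 appears most frequently (3 times).
Step 3: Mode = 44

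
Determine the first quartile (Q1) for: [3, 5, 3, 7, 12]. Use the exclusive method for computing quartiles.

3

Step 1: Sort the data: [3, 3, 5, 7, 12]
Step 2: n = 5
Step 3: Using the exclusive quartile method:
  Q1 = 3
  Q2 (median) = 5
  Q3 = 9.5
  IQR = Q3 - Q1 = 9.5 - 3 = 6.5
Step 4: Q1 = 3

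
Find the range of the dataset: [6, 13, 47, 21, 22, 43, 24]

41

Step 1: Identify the maximum value: max = 47
Step 2: Identify the minimum value: min = 6
Step 3: Range = max - min = 47 - 6 = 41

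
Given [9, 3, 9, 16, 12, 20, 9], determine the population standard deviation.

5.111

Step 1: Compute the mean: 11.1429
Step 2: Sum of squared deviations from the mean: 182.8571
Step 3: Population variance = 182.8571 / 7 = 26.1224
Step 4: Standard deviation = sqrt(26.1224) = 5.111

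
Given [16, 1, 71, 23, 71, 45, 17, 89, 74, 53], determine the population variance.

822.8

Step 1: Compute the mean: (16 + 1 + 71 + 23 + 71 + 45 + 17 + 89 + 74 + 53) / 10 = 46
Step 2: Compute squared deviations from the mean:
  (16 - 46)^2 = 900
  (1 - 46)^2 = 2025
  (71 - 46)^2 = 625
  (23 - 46)^2 = 529
  (71 - 46)^2 = 625
  (45 - 46)^2 = 1
  (17 - 46)^2 = 841
  (89 - 46)^2 = 1849
  (74 - 46)^2 = 784
  (53 - 46)^2 = 49
Step 3: Sum of squared deviations = 8228
Step 4: Population variance = 8228 / 10 = 822.8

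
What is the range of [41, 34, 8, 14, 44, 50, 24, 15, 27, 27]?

42

Step 1: Identify the maximum value: max = 50
Step 2: Identify the minimum value: min = 8
Step 3: Range = max - min = 50 - 8 = 42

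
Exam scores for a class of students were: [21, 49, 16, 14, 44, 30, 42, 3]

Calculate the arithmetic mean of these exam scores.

27.375

Step 1: Sum all values: 21 + 49 + 16 + 14 + 44 + 30 + 42 + 3 = 219
Step 2: Count the number of values: n = 8
Step 3: Mean = sum / n = 219 / 8 = 27.375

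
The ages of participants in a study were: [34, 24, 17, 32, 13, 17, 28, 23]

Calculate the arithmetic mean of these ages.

23.5

Step 1: Sum all values: 34 + 24 + 17 + 32 + 13 + 17 + 28 + 23 = 188
Step 2: Count the number of values: n = 8
Step 3: Mean = sum / n = 188 / 8 = 23.5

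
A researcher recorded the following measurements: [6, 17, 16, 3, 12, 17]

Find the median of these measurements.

14

Step 1: Sort the data in ascending order: [3, 6, 12, 16, 17, 17]
Step 2: The number of values is n = 6.
Step 3: Since n is even, the median is the average of positions 3 and 4:
  Median = (12 + 16) / 2 = 14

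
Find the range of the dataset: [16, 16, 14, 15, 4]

12

Step 1: Identify the maximum value: max = 16
Step 2: Identify the minimum value: min = 4
Step 3: Range = max - min = 16 - 4 = 12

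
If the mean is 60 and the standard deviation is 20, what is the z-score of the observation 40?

-1

Step 1: Recall the z-score formula: z = (x - mu) / sigma
Step 2: Substitute values: z = (40 - 60) / 20
Step 3: z = -20 / 20 = -1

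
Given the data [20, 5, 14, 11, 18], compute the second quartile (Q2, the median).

14

Step 1: Sort the data: [5, 11, 14, 18, 20]
Step 2: n = 5
Step 3: Q2 is the median. Since n is odd, it is the middle value at position 3: 14
Step 4: Q2 = 14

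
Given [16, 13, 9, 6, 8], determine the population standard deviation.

3.6111

Step 1: Compute the mean: 10.4
Step 2: Sum of squared deviations from the mean: 65.2
Step 3: Population variance = 65.2 / 5 = 13.04
Step 4: Standard deviation = sqrt(13.04) = 3.6111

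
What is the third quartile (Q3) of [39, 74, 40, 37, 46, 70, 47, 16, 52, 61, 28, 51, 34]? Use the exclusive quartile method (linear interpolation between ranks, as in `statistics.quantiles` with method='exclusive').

56.5

Step 1: Sort the data: [16, 28, 34, 37, 39, 40, 46, 47, 51, 52, 61, 70, 74]
Step 2: n = 13
Step 3: Using the exclusive quartile method:
  Q1 = 35.5
  Q2 (median) = 46
  Q3 = 56.5
  IQR = Q3 - Q1 = 56.5 - 35.5 = 21
Step 4: Q3 = 56.5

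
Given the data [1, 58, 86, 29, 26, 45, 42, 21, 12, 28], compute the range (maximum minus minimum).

85

Step 1: Identify the maximum value: max = 86
Step 2: Identify the minimum value: min = 1
Step 3: Range = max - min = 86 - 1 = 85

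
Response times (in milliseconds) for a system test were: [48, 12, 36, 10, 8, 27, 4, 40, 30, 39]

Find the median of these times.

28.5

Step 1: Sort the data in ascending order: [4, 8, 10, 12, 27, 30, 36, 39, 40, 48]
Step 2: The number of values is n = 10.
Step 3: Since n is even, the median is the average of positions 5 and 6:
  Median = (27 + 30) / 2 = 28.5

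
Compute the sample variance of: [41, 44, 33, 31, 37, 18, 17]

111.9524

Step 1: Compute the mean: (41 + 44 + 33 + 31 + 37 + 18 + 17) / 7 = 31.5714
Step 2: Compute squared deviations from the mean:
  (41 - 31.5714)^2 = 88.898
  (44 - 31.5714)^2 = 154.4694
  (33 - 31.5714)^2 = 2.0408
  (31 - 31.5714)^2 = 0.3265
  (37 - 31.5714)^2 = 29.4694
  (18 - 31.5714)^2 = 184.1837
  (17 - 31.5714)^2 = 212.3265
Step 3: Sum of squared deviations = 671.7143
Step 4: Sample variance = 671.7143 / 6 = 111.9524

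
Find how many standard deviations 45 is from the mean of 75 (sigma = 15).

-2

Step 1: Recall the z-score formula: z = (x - mu) / sigma
Step 2: Substitute values: z = (45 - 75) / 15
Step 3: z = -30 / 15 = -2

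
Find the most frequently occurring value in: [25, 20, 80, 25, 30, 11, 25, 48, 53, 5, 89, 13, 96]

25

Step 1: Count the frequency of each value:
  5: appears 1 time(s)
  11: appears 1 time(s)
  13: appears 1 time(s)
  20: appears 1 time(s)
  25: appears 3 time(s)
  30: appears 1 time(s)
  48: appears 1 time(s)
  53: appears 1 time(s)
  80: appears 1 time(s)
  89: appears 1 time(s)
  96: appears 1 time(s)
Step 2: The value 25 appears most frequently (3 times).
Step 3: Mode = 25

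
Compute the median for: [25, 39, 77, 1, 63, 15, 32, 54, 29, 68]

35.5

Step 1: Sort the data in ascending order: [1, 15, 25, 29, 32, 39, 54, 63, 68, 77]
Step 2: The number of values is n = 10.
Step 3: Since n is even, the median is the average of positions 5 and 6:
  Median = (32 + 39) / 2 = 35.5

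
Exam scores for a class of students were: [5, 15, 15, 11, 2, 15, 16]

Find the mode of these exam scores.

15

Step 1: Count the frequency of each value:
  2: appears 1 time(s)
  5: appears 1 time(s)
  11: appears 1 time(s)
  15: appears 3 time(s)
  16: appears 1 time(s)
Step 2: The value 15 appears most frequently (3 times).
Step 3: Mode = 15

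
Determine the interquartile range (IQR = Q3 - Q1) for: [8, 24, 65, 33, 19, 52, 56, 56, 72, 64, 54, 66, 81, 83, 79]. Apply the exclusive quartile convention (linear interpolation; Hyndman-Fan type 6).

39

Step 1: Sort the data: [8, 19, 24, 33, 52, 54, 56, 56, 64, 65, 66, 72, 79, 81, 83]
Step 2: n = 15
Step 3: Using the exclusive quartile method:
  Q1 = 33
  Q2 (median) = 56
  Q3 = 72
  IQR = Q3 - Q1 = 72 - 33 = 39
Step 4: IQR = 39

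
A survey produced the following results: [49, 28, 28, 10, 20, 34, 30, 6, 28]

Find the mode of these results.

28

Step 1: Count the frequency of each value:
  6: appears 1 time(s)
  10: appears 1 time(s)
  20: appears 1 time(s)
  28: appears 3 time(s)
  30: appears 1 time(s)
  34: appears 1 time(s)
  49: appears 1 time(s)
Step 2: The value 28 appears most frequently (3 times).
Step 3: Mode = 28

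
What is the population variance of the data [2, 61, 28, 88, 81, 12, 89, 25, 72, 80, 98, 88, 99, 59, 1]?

1182.6489

Step 1: Compute the mean: (2 + 61 + 28 + 88 + 81 + 12 + 89 + 25 + 72 + 80 + 98 + 88 + 99 + 59 + 1) / 15 = 58.8667
Step 2: Compute squared deviations from the mean:
  (2 - 58.8667)^2 = 3233.8178
  (61 - 58.8667)^2 = 4.5511
  (28 - 58.8667)^2 = 952.7511
  (88 - 58.8667)^2 = 848.7511
  (81 - 58.8667)^2 = 489.8844
  (12 - 58.8667)^2 = 2196.4844
  (89 - 58.8667)^2 = 908.0178
  (25 - 58.8667)^2 = 1146.9511
  (72 - 58.8667)^2 = 172.4844
  (80 - 58.8667)^2 = 446.6178
  (98 - 58.8667)^2 = 1531.4178
  (88 - 58.8667)^2 = 848.7511
  (99 - 58.8667)^2 = 1610.6844
  (59 - 58.8667)^2 = 0.0178
  (1 - 58.8667)^2 = 3348.5511
Step 3: Sum of squared deviations = 17739.7333
Step 4: Population variance = 17739.7333 / 15 = 1182.6489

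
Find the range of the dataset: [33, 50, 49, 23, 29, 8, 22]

42

Step 1: Identify the maximum value: max = 50
Step 2: Identify the minimum value: min = 8
Step 3: Range = max - min = 50 - 8 = 42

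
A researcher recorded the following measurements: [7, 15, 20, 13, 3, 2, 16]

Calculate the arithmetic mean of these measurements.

10.8571

Step 1: Sum all values: 7 + 15 + 20 + 13 + 3 + 2 + 16 = 76
Step 2: Count the number of values: n = 7
Step 3: Mean = sum / n = 76 / 7 = 10.8571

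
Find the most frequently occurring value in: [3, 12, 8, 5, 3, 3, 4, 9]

3

Step 1: Count the frequency of each value:
  3: appears 3 time(s)
  4: appears 1 time(s)
  5: appears 1 time(s)
  8: appears 1 time(s)
  9: appears 1 time(s)
  12: appears 1 time(s)
Step 2: The value 3 appears most frequently (3 times).
Step 3: Mode = 3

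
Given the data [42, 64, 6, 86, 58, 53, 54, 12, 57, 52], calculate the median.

53.5

Step 1: Sort the data in ascending order: [6, 12, 42, 52, 53, 54, 57, 58, 64, 86]
Step 2: The number of values is n = 10.
Step 3: Since n is even, the median is the average of positions 5 and 6:
  Median = (53 + 54) / 2 = 53.5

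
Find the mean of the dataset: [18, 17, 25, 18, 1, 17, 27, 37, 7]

18.5556

Step 1: Sum all values: 18 + 17 + 25 + 18 + 1 + 17 + 27 + 37 + 7 = 167
Step 2: Count the number of values: n = 9
Step 3: Mean = sum / n = 167 / 9 = 18.5556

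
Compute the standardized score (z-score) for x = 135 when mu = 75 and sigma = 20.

3

Step 1: Recall the z-score formula: z = (x - mu) / sigma
Step 2: Substitute values: z = (135 - 75) / 20
Step 3: z = 60 / 20 = 3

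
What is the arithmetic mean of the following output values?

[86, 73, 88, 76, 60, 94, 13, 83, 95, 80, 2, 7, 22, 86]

61.7857

Step 1: Sum all values: 86 + 73 + 88 + 76 + 60 + 94 + 13 + 83 + 95 + 80 + 2 + 7 + 22 + 86 = 865
Step 2: Count the number of values: n = 14
Step 3: Mean = sum / n = 865 / 14 = 61.7857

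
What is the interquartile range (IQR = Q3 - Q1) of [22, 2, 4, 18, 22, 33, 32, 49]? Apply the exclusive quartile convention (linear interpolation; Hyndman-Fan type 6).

25.25

Step 1: Sort the data: [2, 4, 18, 22, 22, 32, 33, 49]
Step 2: n = 8
Step 3: Using the exclusive quartile method:
  Q1 = 7.5
  Q2 (median) = 22
  Q3 = 32.75
  IQR = Q3 - Q1 = 32.75 - 7.5 = 25.25
Step 4: IQR = 25.25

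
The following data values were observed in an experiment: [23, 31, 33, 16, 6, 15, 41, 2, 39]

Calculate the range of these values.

39

Step 1: Identify the maximum value: max = 41
Step 2: Identify the minimum value: min = 2
Step 3: Range = max - min = 41 - 2 = 39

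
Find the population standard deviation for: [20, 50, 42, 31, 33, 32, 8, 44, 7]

14.3991

Step 1: Compute the mean: 29.6667
Step 2: Sum of squared deviations from the mean: 1866
Step 3: Population variance = 1866 / 9 = 207.3333
Step 4: Standard deviation = sqrt(207.3333) = 14.3991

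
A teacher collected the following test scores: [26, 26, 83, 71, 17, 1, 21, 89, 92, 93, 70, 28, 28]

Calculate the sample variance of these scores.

1126.0897

Step 1: Compute the mean: (26 + 26 + 83 + 71 + 17 + 1 + 21 + 89 + 92 + 93 + 70 + 28 + 28) / 13 = 49.6154
Step 2: Compute squared deviations from the mean:
  (26 - 49.6154)^2 = 557.6864
  (26 - 49.6154)^2 = 557.6864
  (83 - 49.6154)^2 = 1114.5325
  (71 - 49.6154)^2 = 457.3018
  (17 - 49.6154)^2 = 1063.7633
  (1 - 49.6154)^2 = 2363.4556
  (21 - 49.6154)^2 = 818.8402
  (89 - 49.6154)^2 = 1551.1479
  (92 - 49.6154)^2 = 1796.4556
  (93 - 49.6154)^2 = 1882.2249
  (70 - 49.6154)^2 = 415.5325
  (28 - 49.6154)^2 = 467.2249
  (28 - 49.6154)^2 = 467.2249
Step 3: Sum of squared deviations = 13513.0769
Step 4: Sample variance = 13513.0769 / 12 = 1126.0897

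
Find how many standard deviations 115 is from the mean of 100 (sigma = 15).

1

Step 1: Recall the z-score formula: z = (x - mu) / sigma
Step 2: Substitute values: z = (115 - 100) / 15
Step 3: z = 15 / 15 = 1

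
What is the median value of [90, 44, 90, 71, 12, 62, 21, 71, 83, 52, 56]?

62

Step 1: Sort the data in ascending order: [12, 21, 44, 52, 56, 62, 71, 71, 83, 90, 90]
Step 2: The number of values is n = 11.
Step 3: Since n is odd, the median is the middle value at position 6: 62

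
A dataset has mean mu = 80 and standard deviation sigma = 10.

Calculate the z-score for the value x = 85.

0.5

Step 1: Recall the z-score formula: z = (x - mu) / sigma
Step 2: Substitute values: z = (85 - 80) / 10
Step 3: z = 5 / 10 = 0.5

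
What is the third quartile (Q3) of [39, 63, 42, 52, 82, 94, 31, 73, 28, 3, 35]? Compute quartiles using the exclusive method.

73

Step 1: Sort the data: [3, 28, 31, 35, 39, 42, 52, 63, 73, 82, 94]
Step 2: n = 11
Step 3: Using the exclusive quartile method:
  Q1 = 31
  Q2 (median) = 42
  Q3 = 73
  IQR = Q3 - Q1 = 73 - 31 = 42
Step 4: Q3 = 73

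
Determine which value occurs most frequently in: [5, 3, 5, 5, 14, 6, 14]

5

Step 1: Count the frequency of each value:
  3: appears 1 time(s)
  5: appears 3 time(s)
  6: appears 1 time(s)
  14: appears 2 time(s)
Step 2: The value 5 appears most frequently (3 times).
Step 3: Mode = 5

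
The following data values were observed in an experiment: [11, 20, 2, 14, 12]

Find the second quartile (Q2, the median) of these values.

12

Step 1: Sort the data: [2, 11, 12, 14, 20]
Step 2: n = 5
Step 3: Q2 is the median. Since n is odd, it is the middle value at position 3: 12
Step 4: Q2 = 12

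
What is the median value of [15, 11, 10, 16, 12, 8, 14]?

12

Step 1: Sort the data in ascending order: [8, 10, 11, 12, 14, 15, 16]
Step 2: The number of values is n = 7.
Step 3: Since n is odd, the median is the middle value at position 4: 12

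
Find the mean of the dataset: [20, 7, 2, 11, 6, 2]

8

Step 1: Sum all values: 20 + 7 + 2 + 11 + 6 + 2 = 48
Step 2: Count the number of values: n = 6
Step 3: Mean = sum / n = 48 / 6 = 8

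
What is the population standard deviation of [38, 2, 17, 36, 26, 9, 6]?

13.421

Step 1: Compute the mean: 19.1429
Step 2: Sum of squared deviations from the mean: 1260.8571
Step 3: Population variance = 1260.8571 / 7 = 180.1224
Step 4: Standard deviation = sqrt(180.1224) = 13.421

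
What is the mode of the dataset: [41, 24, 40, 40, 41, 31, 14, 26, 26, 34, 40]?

40

Step 1: Count the frequency of each value:
  14: appears 1 time(s)
  24: appears 1 time(s)
  26: appears 2 time(s)
  31: appears 1 time(s)
  34: appears 1 time(s)
  40: appears 3 time(s)
  41: appears 2 time(s)
Step 2: The value 40 appears most frequently (3 times).
Step 3: Mode = 40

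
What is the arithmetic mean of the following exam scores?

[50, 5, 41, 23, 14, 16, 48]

28.1429

Step 1: Sum all values: 50 + 5 + 41 + 23 + 14 + 16 + 48 = 197
Step 2: Count the number of values: n = 7
Step 3: Mean = sum / n = 197 / 7 = 28.1429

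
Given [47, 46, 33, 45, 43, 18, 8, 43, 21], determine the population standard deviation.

13.7338

Step 1: Compute the mean: 33.7778
Step 2: Sum of squared deviations from the mean: 1697.5556
Step 3: Population variance = 1697.5556 / 9 = 188.6173
Step 4: Standard deviation = sqrt(188.6173) = 13.7338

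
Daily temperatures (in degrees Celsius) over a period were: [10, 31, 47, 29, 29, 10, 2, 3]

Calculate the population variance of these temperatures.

228.1094

Step 1: Compute the mean: (10 + 31 + 47 + 29 + 29 + 10 + 2 + 3) / 8 = 20.125
Step 2: Compute squared deviations from the mean:
  (10 - 20.125)^2 = 102.5156
  (31 - 20.125)^2 = 118.2656
  (47 - 20.125)^2 = 722.2656
  (29 - 20.125)^2 = 78.7656
  (29 - 20.125)^2 = 78.7656
  (10 - 20.125)^2 = 102.5156
  (2 - 20.125)^2 = 328.5156
  (3 - 20.125)^2 = 293.2656
Step 3: Sum of squared deviations = 1824.875
Step 4: Population variance = 1824.875 / 8 = 228.1094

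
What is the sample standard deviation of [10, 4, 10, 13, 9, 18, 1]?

5.5891

Step 1: Compute the mean: 9.2857
Step 2: Sum of squared deviations from the mean: 187.4286
Step 3: Sample variance = 187.4286 / 6 = 31.2381
Step 4: Standard deviation = sqrt(31.2381) = 5.5891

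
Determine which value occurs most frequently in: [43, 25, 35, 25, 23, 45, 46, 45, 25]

25

Step 1: Count the frequency of each value:
  23: appears 1 time(s)
  25: appears 3 time(s)
  35: appears 1 time(s)
  43: appears 1 time(s)
  45: appears 2 time(s)
  46: appears 1 time(s)
Step 2: The value 25 appears most frequently (3 times).
Step 3: Mode = 25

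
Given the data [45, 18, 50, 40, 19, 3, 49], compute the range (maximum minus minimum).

47

Step 1: Identify the maximum value: max = 50
Step 2: Identify the minimum value: min = 3
Step 3: Range = max - min = 50 - 3 = 47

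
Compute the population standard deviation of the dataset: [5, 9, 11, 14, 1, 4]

4.4222

Step 1: Compute the mean: 7.3333
Step 2: Sum of squared deviations from the mean: 117.3333
Step 3: Population variance = 117.3333 / 6 = 19.5556
Step 4: Standard deviation = sqrt(19.5556) = 4.4222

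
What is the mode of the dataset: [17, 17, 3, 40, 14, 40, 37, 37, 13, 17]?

17

Step 1: Count the frequency of each value:
  3: appears 1 time(s)
  13: appears 1 time(s)
  14: appears 1 time(s)
  17: appears 3 time(s)
  37: appears 2 time(s)
  40: appears 2 time(s)
Step 2: The value 17 appears most frequently (3 times).
Step 3: Mode = 17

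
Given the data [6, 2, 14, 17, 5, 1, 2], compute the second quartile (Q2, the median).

5

Step 1: Sort the data: [1, 2, 2, 5, 6, 14, 17]
Step 2: n = 7
Step 3: Q2 is the median. Since n is odd, it is the middle value at position 4: 5
Step 4: Q2 = 5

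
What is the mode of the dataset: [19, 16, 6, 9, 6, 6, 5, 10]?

6

Step 1: Count the frequency of each value:
  5: appears 1 time(s)
  6: appears 3 time(s)
  9: appears 1 time(s)
  10: appears 1 time(s)
  16: appears 1 time(s)
  19: appears 1 time(s)
Step 2: The value 6 appears most frequently (3 times).
Step 3: Mode = 6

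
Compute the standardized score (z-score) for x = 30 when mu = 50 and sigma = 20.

-1

Step 1: Recall the z-score formula: z = (x - mu) / sigma
Step 2: Substitute values: z = (30 - 50) / 20
Step 3: z = -20 / 20 = -1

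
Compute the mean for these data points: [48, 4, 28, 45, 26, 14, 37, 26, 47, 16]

29.1

Step 1: Sum all values: 48 + 4 + 28 + 45 + 26 + 14 + 37 + 26 + 47 + 16 = 291
Step 2: Count the number of values: n = 10
Step 3: Mean = sum / n = 291 / 10 = 29.1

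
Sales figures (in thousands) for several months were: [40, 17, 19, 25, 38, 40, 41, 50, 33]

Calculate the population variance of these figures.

109.7778

Step 1: Compute the mean: (40 + 17 + 19 + 25 + 38 + 40 + 41 + 50 + 33) / 9 = 33.6667
Step 2: Compute squared deviations from the mean:
  (40 - 33.6667)^2 = 40.1111
  (17 - 33.6667)^2 = 277.7778
  (19 - 33.6667)^2 = 215.1111
  (25 - 33.6667)^2 = 75.1111
  (38 - 33.6667)^2 = 18.7778
  (40 - 33.6667)^2 = 40.1111
  (41 - 33.6667)^2 = 53.7778
  (50 - 33.6667)^2 = 266.7778
  (33 - 33.6667)^2 = 0.4444
Step 3: Sum of squared deviations = 988
Step 4: Population variance = 988 / 9 = 109.7778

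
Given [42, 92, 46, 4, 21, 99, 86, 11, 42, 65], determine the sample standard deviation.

33.8323

Step 1: Compute the mean: 50.8
Step 2: Sum of squared deviations from the mean: 10301.6
Step 3: Sample variance = 10301.6 / 9 = 1144.6222
Step 4: Standard deviation = sqrt(1144.6222) = 33.8323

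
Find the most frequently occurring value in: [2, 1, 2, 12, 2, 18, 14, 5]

2

Step 1: Count the frequency of each value:
  1: appears 1 time(s)
  2: appears 3 time(s)
  5: appears 1 time(s)
  12: appears 1 time(s)
  14: appears 1 time(s)
  18: appears 1 time(s)
Step 2: The value 2 appears most frequently (3 times).
Step 3: Mode = 2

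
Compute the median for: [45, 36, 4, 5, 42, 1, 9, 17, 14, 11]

12.5

Step 1: Sort the data in ascending order: [1, 4, 5, 9, 11, 14, 17, 36, 42, 45]
Step 2: The number of values is n = 10.
Step 3: Since n is even, the median is the average of positions 5 and 6:
  Median = (11 + 14) / 2 = 12.5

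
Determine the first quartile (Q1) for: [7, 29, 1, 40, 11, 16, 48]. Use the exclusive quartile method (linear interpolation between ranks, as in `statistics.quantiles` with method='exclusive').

7

Step 1: Sort the data: [1, 7, 11, 16, 29, 40, 48]
Step 2: n = 7
Step 3: Using the exclusive quartile method:
  Q1 = 7
  Q2 (median) = 16
  Q3 = 40
  IQR = Q3 - Q1 = 40 - 7 = 33
Step 4: Q1 = 7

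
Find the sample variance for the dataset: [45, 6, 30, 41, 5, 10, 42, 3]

342.7857

Step 1: Compute the mean: (45 + 6 + 30 + 41 + 5 + 10 + 42 + 3) / 8 = 22.75
Step 2: Compute squared deviations from the mean:
  (45 - 22.75)^2 = 495.0625
  (6 - 22.75)^2 = 280.5625
  (30 - 22.75)^2 = 52.5625
  (41 - 22.75)^2 = 333.0625
  (5 - 22.75)^2 = 315.0625
  (10 - 22.75)^2 = 162.5625
  (42 - 22.75)^2 = 370.5625
  (3 - 22.75)^2 = 390.0625
Step 3: Sum of squared deviations = 2399.5
Step 4: Sample variance = 2399.5 / 7 = 342.7857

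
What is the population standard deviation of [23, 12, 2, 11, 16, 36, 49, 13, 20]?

13.4971

Step 1: Compute the mean: 20.2222
Step 2: Sum of squared deviations from the mean: 1639.5556
Step 3: Population variance = 1639.5556 / 9 = 182.1728
Step 4: Standard deviation = sqrt(182.1728) = 13.4971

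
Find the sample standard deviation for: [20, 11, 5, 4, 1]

7.5299

Step 1: Compute the mean: 8.2
Step 2: Sum of squared deviations from the mean: 226.8
Step 3: Sample variance = 226.8 / 4 = 56.7
Step 4: Standard deviation = sqrt(56.7) = 7.5299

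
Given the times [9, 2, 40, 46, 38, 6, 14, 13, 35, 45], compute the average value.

24.8

Step 1: Sum all values: 9 + 2 + 40 + 46 + 38 + 6 + 14 + 13 + 35 + 45 = 248
Step 2: Count the number of values: n = 10
Step 3: Mean = sum / n = 248 / 10 = 24.8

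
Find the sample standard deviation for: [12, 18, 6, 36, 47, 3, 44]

18.3368

Step 1: Compute the mean: 23.7143
Step 2: Sum of squared deviations from the mean: 2017.4286
Step 3: Sample variance = 2017.4286 / 6 = 336.2381
Step 4: Standard deviation = sqrt(336.2381) = 18.3368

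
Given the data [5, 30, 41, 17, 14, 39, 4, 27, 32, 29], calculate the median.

28

Step 1: Sort the data in ascending order: [4, 5, 14, 17, 27, 29, 30, 32, 39, 41]
Step 2: The number of values is n = 10.
Step 3: Since n is even, the median is the average of positions 5 and 6:
  Median = (27 + 29) / 2 = 28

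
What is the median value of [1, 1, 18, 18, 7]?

7

Step 1: Sort the data in ascending order: [1, 1, 7, 18, 18]
Step 2: The number of values is n = 5.
Step 3: Since n is odd, the median is the middle value at position 3: 7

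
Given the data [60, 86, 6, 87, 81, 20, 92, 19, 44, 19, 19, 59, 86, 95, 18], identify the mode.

19

Step 1: Count the frequency of each value:
  6: appears 1 time(s)
  18: appears 1 time(s)
  19: appears 3 time(s)
  20: appears 1 time(s)
  44: appears 1 time(s)
  59: appears 1 time(s)
  60: appears 1 time(s)
  81: appears 1 time(s)
  86: appears 2 time(s)
  87: appears 1 time(s)
  92: appears 1 time(s)
  95: appears 1 time(s)
Step 2: The value 19 appears most frequently (3 times).
Step 3: Mode = 19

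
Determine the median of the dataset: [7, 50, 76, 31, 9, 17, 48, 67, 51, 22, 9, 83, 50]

48

Step 1: Sort the data in ascending order: [7, 9, 9, 17, 22, 31, 48, 50, 50, 51, 67, 76, 83]
Step 2: The number of values is n = 13.
Step 3: Since n is odd, the median is the middle value at position 7: 48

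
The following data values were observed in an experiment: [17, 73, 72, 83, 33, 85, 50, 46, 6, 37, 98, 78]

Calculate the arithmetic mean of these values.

56.5

Step 1: Sum all values: 17 + 73 + 72 + 83 + 33 + 85 + 50 + 46 + 6 + 37 + 98 + 78 = 678
Step 2: Count the number of values: n = 12
Step 3: Mean = sum / n = 678 / 12 = 56.5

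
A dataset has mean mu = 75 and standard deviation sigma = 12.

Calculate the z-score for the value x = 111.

3

Step 1: Recall the z-score formula: z = (x - mu) / sigma
Step 2: Substitute values: z = (111 - 75) / 12
Step 3: z = 36 / 12 = 3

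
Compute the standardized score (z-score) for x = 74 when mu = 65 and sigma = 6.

1.5

Step 1: Recall the z-score formula: z = (x - mu) / sigma
Step 2: Substitute values: z = (74 - 65) / 6
Step 3: z = 9 / 6 = 1.5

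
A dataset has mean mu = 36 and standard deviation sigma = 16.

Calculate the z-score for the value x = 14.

-1.375

Step 1: Recall the z-score formula: z = (x - mu) / sigma
Step 2: Substitute values: z = (14 - 36) / 16
Step 3: z = -22 / 16 = -1.375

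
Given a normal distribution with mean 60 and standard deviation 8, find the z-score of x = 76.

2

Step 1: Recall the z-score formula: z = (x - mu) / sigma
Step 2: Substitute values: z = (76 - 60) / 8
Step 3: z = 16 / 8 = 2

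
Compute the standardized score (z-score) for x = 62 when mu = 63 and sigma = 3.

-0.3333

Step 1: Recall the z-score formula: z = (x - mu) / sigma
Step 2: Substitute values: z = (62 - 63) / 3
Step 3: z = -1 / 3 = -0.3333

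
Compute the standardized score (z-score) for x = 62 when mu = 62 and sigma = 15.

0

Step 1: Recall the z-score formula: z = (x - mu) / sigma
Step 2: Substitute values: z = (62 - 62) / 15
Step 3: z = 0 / 15 = 0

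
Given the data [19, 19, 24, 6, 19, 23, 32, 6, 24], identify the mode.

19

Step 1: Count the frequency of each value:
  6: appears 2 time(s)
  19: appears 3 time(s)
  23: appears 1 time(s)
  24: appears 2 time(s)
  32: appears 1 time(s)
Step 2: The value 19 appears most frequently (3 times).
Step 3: Mode = 19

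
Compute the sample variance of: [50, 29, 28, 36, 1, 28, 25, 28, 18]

172.25

Step 1: Compute the mean: (50 + 29 + 28 + 36 + 1 + 28 + 25 + 28 + 18) / 9 = 27
Step 2: Compute squared deviations from the mean:
  (50 - 27)^2 = 529
  (29 - 27)^2 = 4
  (28 - 27)^2 = 1
  (36 - 27)^2 = 81
  (1 - 27)^2 = 676
  (28 - 27)^2 = 1
  (25 - 27)^2 = 4
  (28 - 27)^2 = 1
  (18 - 27)^2 = 81
Step 3: Sum of squared deviations = 1378
Step 4: Sample variance = 1378 / 8 = 172.25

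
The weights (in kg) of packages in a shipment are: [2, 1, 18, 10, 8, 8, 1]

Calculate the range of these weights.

17

Step 1: Identify the maximum value: max = 18
Step 2: Identify the minimum value: min = 1
Step 3: Range = max - min = 18 - 1 = 17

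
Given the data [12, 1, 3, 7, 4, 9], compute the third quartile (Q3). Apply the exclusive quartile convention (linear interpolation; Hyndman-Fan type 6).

9.75

Step 1: Sort the data: [1, 3, 4, 7, 9, 12]
Step 2: n = 6
Step 3: Using the exclusive quartile method:
  Q1 = 2.5
  Q2 (median) = 5.5
  Q3 = 9.75
  IQR = Q3 - Q1 = 9.75 - 2.5 = 7.25
Step 4: Q3 = 9.75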